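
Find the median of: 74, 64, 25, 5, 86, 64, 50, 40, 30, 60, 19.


Sorted: 5, 19, 25, 30, 40, 50, 60, 64, 64, 74, 86
n = 11 (odd)
Middle value = 50

Median = 50


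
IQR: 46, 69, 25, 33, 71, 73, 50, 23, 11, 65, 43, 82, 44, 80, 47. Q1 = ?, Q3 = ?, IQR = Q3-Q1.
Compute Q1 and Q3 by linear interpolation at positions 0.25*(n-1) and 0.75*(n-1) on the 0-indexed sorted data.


Sorted: 11, 23, 25, 33, 43, 44, 46, 47, 50, 65, 69, 71, 73, 80, 82
Q1 (25th %ile) = 38.0000
Q3 (75th %ile) = 70.0000
IQR = 70.0000 - 38.0000 = 32.0000

IQR = 32.0000


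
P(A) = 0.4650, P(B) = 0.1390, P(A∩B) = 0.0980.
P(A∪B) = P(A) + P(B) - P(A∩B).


P(A∪B) = 0.4650 + 0.1390 - 0.0980
= 0.6040 - 0.0980
= 0.5060

P(A∪B) = 0.5060


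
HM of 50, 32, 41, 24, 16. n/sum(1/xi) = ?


Sum of reciprocals = 1/50 + 1/32 + 1/41 + 1/24 + 1/16 = 0.179807
HM = 5/0.179807 = 27.8076

HM = 27.8076


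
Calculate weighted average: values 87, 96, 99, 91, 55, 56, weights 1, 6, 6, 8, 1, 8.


Numerator = 87*1 + 96*6 + 99*6 + 91*8 + 55*1 + 56*8 = 2488
Denominator = 1 + 6 + 6 + 8 + 1 + 8 = 30
WM = 2488/30 = 82.9333

WM = 82.9333


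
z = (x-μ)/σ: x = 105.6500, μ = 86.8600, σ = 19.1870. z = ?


z = (105.6500 - 86.8600)/19.1870
= 18.7900/19.1870
= 0.9793

z = 0.9793


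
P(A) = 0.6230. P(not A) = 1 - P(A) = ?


P(not A) = 1 - 0.6230 = 0.3770

P(not A) = 0.3770


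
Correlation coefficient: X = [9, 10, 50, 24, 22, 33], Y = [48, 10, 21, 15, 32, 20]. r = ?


Mean X = 24.6667, Mean Y = 24.3333
SD X = 14.019827, SD Y = 12.525529
Cov = -49.222222
r = -49.222222/(14.019827*12.525529) = -0.2803

r = -0.2803


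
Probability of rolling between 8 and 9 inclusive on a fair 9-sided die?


Favorable outcomes (8 ≤ roll ≤ 9): 2
Total outcomes = 9
P = 2/9 = 0.2222

P = 0.2222


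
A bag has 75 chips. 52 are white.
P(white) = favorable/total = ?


P = 52/75 = 0.6933

P = 0.6933


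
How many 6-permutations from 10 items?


P(10,6) = 10!/4!
= 3628800/24
= 151200

P(10,6) = 151200


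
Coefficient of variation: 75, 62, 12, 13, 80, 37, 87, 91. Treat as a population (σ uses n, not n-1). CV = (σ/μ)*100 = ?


Mean = 57.1250
SD = 30.1970
CV = (30.1970/57.1250)*100 = 52.8613%

CV = 52.8613%


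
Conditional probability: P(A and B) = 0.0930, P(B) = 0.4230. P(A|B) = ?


P(A|B) = 0.0930/0.4230 = 0.2199

P(A|B) = 0.2199


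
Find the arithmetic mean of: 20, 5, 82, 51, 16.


Sum = 20 + 5 + 82 + 51 + 16 = 174
n = 5
Mean = 174/5 = 34.8000

Mean = 34.8000


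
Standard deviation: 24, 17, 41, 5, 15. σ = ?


Mean = 20.4000
Variance = 143.0400
SD = sqrt(143.0400) = 11.9599

SD = 11.9599


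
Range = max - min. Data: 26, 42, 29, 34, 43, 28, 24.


Max = 43, Min = 24
Range = 43 - 24 = 19

Range = 19


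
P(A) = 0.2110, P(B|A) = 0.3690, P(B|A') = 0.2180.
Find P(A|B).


P(B) = P(B|A)*P(A) + P(B|A')*P(A')
= 0.3690*0.2110 + 0.2180*0.7890
= 0.077859 + 0.172002 = 0.249861
P(A|B) = 0.077859/0.249861 = 0.3116

P(A|B) = 0.3116


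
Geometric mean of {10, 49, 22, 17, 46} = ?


Product = 10 × 49 × 22 × 17 × 46 = 8429960
GM = 8429960^(1/5) = 24.2753

GM = 24.2753


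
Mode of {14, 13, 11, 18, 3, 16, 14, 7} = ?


Frequencies: 3:1, 7:1, 11:1, 13:1, 14:2, 16:1, 18:1
Max frequency = 2
Mode = 14

Mode = 14


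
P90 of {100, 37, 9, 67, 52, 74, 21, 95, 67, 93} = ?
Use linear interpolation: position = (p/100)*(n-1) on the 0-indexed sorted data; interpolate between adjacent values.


Sorted: 9, 21, 37, 52, 67, 67, 74, 93, 95, 100
n = 10
Index = 90/100 * 9 = 8.1000
Lower = data[8] = 95, Upper = data[9] = 100
P90 = 95 + 0.1000*(5) = 95.5000

P90 = 95.5000


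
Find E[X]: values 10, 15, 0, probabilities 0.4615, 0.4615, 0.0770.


E[X] = 10*0.4615 + 15*0.4615 + 0*0.0770
= 4.6150 + 6.9225 + 0
= 11.5375

E[X] = 11.5375


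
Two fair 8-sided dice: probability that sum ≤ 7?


Total outcomes = 8×8 = 64
Favorable (sum ≤ 7): 21
P = 21/64 = 0.3281

P = 0.3281


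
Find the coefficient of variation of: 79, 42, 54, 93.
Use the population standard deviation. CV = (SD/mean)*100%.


Mean = 67.0000
SD = 20.0873
CV = (20.0873/67.0000)*100 = 29.9811%

CV = 29.9811%


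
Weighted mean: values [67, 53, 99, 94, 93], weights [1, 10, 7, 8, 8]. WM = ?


Numerator = 67*1 + 53*10 + 99*7 + 94*8 + 93*8 = 2786
Denominator = 1 + 10 + 7 + 8 + 8 = 34
WM = 2786/34 = 81.9412

WM = 81.9412


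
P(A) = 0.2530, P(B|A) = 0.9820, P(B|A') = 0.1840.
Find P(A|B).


P(B) = P(B|A)*P(A) + P(B|A')*P(A')
= 0.9820*0.2530 + 0.1840*0.7470
= 0.248446 + 0.137448 = 0.385894
P(A|B) = 0.248446/0.385894 = 0.6438

P(A|B) = 0.6438


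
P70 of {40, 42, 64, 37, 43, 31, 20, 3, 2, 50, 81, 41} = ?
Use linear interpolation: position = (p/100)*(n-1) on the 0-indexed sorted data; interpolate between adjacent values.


Sorted: 2, 3, 20, 31, 37, 40, 41, 42, 43, 50, 64, 81
n = 12
Index = 70/100 * 11 = 7.7000
Lower = data[7] = 42, Upper = data[8] = 43
P70 = 42 + 0.7000*(1) = 42.7000

P70 = 42.7000


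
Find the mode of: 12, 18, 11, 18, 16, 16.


Frequencies: 11:1, 12:1, 16:2, 18:2
Max frequency = 2
Mode = 16, 18

Mode = 16, 18


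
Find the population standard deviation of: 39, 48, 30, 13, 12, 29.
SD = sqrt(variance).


Mean = 28.5000
Variance = 167.5833
SD = sqrt(167.5833) = 12.9454

SD = 12.9454


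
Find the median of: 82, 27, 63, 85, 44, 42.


Sorted: 27, 42, 44, 63, 82, 85
n = 6 (even)
Middle values: 44 and 63
Median = (44+63)/2 = 53.5000

Median = 53.5000


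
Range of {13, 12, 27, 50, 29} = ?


Max = 50, Min = 12
Range = 50 - 12 = 38

Range = 38


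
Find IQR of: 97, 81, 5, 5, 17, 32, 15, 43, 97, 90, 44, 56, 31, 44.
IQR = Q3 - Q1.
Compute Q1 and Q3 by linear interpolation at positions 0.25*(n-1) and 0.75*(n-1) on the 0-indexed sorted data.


Sorted: 5, 5, 15, 17, 31, 32, 43, 44, 44, 56, 81, 90, 97, 97
Q1 (25th %ile) = 20.5000
Q3 (75th %ile) = 74.7500
IQR = 74.7500 - 20.5000 = 54.2500

IQR = 54.2500


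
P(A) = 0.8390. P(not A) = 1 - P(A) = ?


P(not A) = 1 - 0.8390 = 0.1610

P(not A) = 0.1610


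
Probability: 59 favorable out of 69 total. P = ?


P = 59/69 = 0.8551

P = 0.8551


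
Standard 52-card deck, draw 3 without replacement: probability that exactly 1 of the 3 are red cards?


Hypergeometric: P(X=1) = C(26,1)·C(26,2) / C(52,3)
= 26 × 325 / 22100
= 8450/22100 = 0.3824

P = 0.3824


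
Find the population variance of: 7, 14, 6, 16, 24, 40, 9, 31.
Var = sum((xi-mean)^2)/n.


Mean = 18.3750
Squared deviations: 129.3906, 19.1406, 153.1406, 5.6406, 31.6406, 467.6406, 87.8906, 159.3906
Sum = 1053.8750
Variance = 1053.8750/8 = 131.7344

Variance = 131.7344


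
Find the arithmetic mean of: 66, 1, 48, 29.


Sum = 66 + 1 + 48 + 29 = 144
n = 4
Mean = 144/4 = 36.0000

Mean = 36.0000


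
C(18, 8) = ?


C(18,8) = 18!/(8! × 10!)
= 6402373705728000/(40320 × 3628800)
= 43758

C(18,8) = 43758


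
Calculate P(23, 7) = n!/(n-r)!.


P(23,7) = 23!/16!
= 25852016738884976640000/20922789888000
= 1235591280

P(23,7) = 1235591280


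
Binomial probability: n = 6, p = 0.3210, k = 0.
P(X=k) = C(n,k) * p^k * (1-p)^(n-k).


C(6,0) = 1
p^0 = 1.000000
(1-p)^6 = 0.097998
P = 1 * 1.000000 * 0.097998 = 0.0980

P(X=0) = 0.0980


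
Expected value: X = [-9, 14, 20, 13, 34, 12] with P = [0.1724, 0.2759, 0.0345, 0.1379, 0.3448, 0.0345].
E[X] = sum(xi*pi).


E[X] = -9*0.1724 + 14*0.2759 + 20*0.0345 + 13*0.1379 + 34*0.3448 + 12*0.0345
= -1.5516 + 3.8626 + 0.6900 + 1.7927 + 11.7232 + 0.4140
= 16.9309

E[X] = 16.9309


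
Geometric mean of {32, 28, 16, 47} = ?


Product = 32 × 28 × 16 × 47 = 673792
GM = 673792^(1/4) = 28.6505

GM = 28.6505


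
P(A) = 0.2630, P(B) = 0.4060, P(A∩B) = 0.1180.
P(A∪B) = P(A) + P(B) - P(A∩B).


P(A∪B) = 0.2630 + 0.4060 - 0.1180
= 0.6690 - 0.1180
= 0.5510

P(A∪B) = 0.5510


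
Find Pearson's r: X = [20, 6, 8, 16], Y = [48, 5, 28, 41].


Mean X = 12.5000, Mean Y = 30.5000
SD X = 5.722762, SD Y = 16.378339
Cov = 86.250000
r = 86.250000/(5.722762*16.378339) = 0.9202

r = 0.9202


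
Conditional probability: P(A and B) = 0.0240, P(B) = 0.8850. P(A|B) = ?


P(A|B) = 0.0240/0.8850 = 0.0271

P(A|B) = 0.0271


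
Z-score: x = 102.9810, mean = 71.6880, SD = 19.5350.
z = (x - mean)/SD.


z = (102.9810 - 71.6880)/19.5350
= 31.2930/19.5350
= 1.6019

z = 1.6019


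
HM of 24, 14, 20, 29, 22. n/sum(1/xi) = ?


Sum of reciprocals = 1/24 + 1/14 + 1/20 + 1/29 + 1/22 = 0.243033
HM = 5/0.243033 = 20.5734

HM = 20.5734


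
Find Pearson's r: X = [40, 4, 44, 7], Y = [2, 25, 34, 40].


Mean X = 23.7500, Mean Y = 25.2500
SD X = 18.335417, SD Y = 14.446020
Cov = -110.687500
r = -110.687500/(18.335417*14.446020) = -0.4179

r = -0.4179


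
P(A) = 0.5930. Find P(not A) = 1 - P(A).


P(not A) = 1 - 0.5930 = 0.4070

P(not A) = 0.4070


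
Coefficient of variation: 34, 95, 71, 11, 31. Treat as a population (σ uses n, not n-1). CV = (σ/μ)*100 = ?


Mean = 48.4000
SD = 30.3025
CV = (30.3025/48.4000)*100 = 62.6084%

CV = 62.6084%


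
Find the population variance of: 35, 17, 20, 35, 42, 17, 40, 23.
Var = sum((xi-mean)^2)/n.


Mean = 28.6250
Squared deviations: 40.6406, 135.1406, 74.3906, 40.6406, 178.8906, 135.1406, 129.3906, 31.6406
Sum = 765.8750
Variance = 765.8750/8 = 95.7344

Variance = 95.7344


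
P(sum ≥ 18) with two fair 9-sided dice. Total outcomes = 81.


Total outcomes = 9×9 = 81
Favorable (sum ≥ 18): 1
P = 1/81 = 0.0123

P = 0.0123


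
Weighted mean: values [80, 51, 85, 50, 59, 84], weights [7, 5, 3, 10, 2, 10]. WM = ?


Numerator = 80*7 + 51*5 + 85*3 + 50*10 + 59*2 + 84*10 = 2528
Denominator = 7 + 5 + 3 + 10 + 2 + 10 = 37
WM = 2528/37 = 68.3243

WM = 68.3243


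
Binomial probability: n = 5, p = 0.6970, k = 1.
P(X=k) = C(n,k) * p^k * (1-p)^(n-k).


C(5,1) = 5
p^1 = 0.697000
(1-p)^4 = 0.008429
P = 5 * 0.697000 * 0.008429 = 0.0294

P(X=1) = 0.0294


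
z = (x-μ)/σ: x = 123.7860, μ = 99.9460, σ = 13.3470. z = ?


z = (123.7860 - 99.9460)/13.3470
= 23.8400/13.3470
= 1.7862

z = 1.7862


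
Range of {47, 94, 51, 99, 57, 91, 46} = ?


Max = 99, Min = 46
Range = 99 - 46 = 53

Range = 53


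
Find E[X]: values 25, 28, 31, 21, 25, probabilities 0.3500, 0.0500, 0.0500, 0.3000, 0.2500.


E[X] = 25*0.3500 + 28*0.0500 + 31*0.0500 + 21*0.3000 + 25*0.2500
= 8.7500 + 1.4000 + 1.5500 + 6.3000 + 6.2500
= 24.2500

E[X] = 24.2500


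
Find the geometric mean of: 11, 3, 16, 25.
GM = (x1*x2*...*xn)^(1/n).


Product = 11 × 3 × 16 × 25 = 13200
GM = 13200^(1/4) = 10.7187

GM = 10.7187


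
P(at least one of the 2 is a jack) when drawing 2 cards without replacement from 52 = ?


P(at least one) = 1 - P(none)
P(none) = (48/52) × (47/51) = 0.850679
P(at least one) = 1 - 0.850679 = 0.1493

P = 0.1493


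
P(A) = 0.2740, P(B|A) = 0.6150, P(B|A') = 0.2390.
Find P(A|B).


P(B) = P(B|A)*P(A) + P(B|A')*P(A')
= 0.6150*0.2740 + 0.2390*0.7260
= 0.168510 + 0.173514 = 0.342024
P(A|B) = 0.168510/0.342024 = 0.4927

P(A|B) = 0.4927


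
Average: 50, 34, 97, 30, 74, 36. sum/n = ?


Sum = 50 + 34 + 97 + 30 + 74 + 36 = 321
n = 6
Mean = 321/6 = 53.5000

Mean = 53.5000


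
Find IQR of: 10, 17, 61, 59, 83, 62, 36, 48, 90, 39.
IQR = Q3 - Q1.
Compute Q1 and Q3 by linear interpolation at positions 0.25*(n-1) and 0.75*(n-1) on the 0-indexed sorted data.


Sorted: 10, 17, 36, 39, 48, 59, 61, 62, 83, 90
Q1 (25th %ile) = 36.7500
Q3 (75th %ile) = 61.7500
IQR = 61.7500 - 36.7500 = 25.0000

IQR = 25.0000


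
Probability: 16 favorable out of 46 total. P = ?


P = 16/46 = 0.3478

P = 0.3478


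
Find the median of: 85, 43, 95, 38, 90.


Sorted: 38, 43, 85, 90, 95
n = 5 (odd)
Middle value = 85

Median = 85


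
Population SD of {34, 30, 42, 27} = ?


Mean = 33.2500
Variance = 31.6875
SD = sqrt(31.6875) = 5.6292

SD = 5.6292


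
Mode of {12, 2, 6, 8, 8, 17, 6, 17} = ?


Frequencies: 2:1, 6:2, 8:2, 12:1, 17:2
Max frequency = 2
Mode = 6, 8, 17

Mode = 6, 8, 17


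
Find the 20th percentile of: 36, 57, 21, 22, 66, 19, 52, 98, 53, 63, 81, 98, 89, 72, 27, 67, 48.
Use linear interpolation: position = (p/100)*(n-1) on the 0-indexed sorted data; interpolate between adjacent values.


Sorted: 19, 21, 22, 27, 36, 48, 52, 53, 57, 63, 66, 67, 72, 81, 89, 98, 98
n = 17
Index = 20/100 * 16 = 3.2000
Lower = data[3] = 27, Upper = data[4] = 36
P20 = 27 + 0.2000*(9) = 28.8000

P20 = 28.8000


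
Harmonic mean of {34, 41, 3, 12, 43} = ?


Sum of reciprocals = 1/34 + 1/41 + 1/3 + 1/12 + 1/43 = 0.493724
HM = 5/0.493724 = 10.1271

HM = 10.1271


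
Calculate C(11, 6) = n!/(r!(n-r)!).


C(11,6) = 11!/(6! × 5!)
= 39916800/(720 × 120)
= 462

C(11,6) = 462


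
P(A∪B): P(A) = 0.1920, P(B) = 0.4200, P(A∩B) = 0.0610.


P(A∪B) = 0.1920 + 0.4200 - 0.0610
= 0.6120 - 0.0610
= 0.5510

P(A∪B) = 0.5510


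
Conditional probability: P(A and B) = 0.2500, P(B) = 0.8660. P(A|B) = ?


P(A|B) = 0.2500/0.8660 = 0.2887

P(A|B) = 0.2887


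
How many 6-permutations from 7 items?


P(7,6) = 7!/1!
= 5040/1
= 5040

P(7,6) = 5040


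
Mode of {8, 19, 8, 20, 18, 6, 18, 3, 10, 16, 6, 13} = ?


Frequencies: 3:1, 6:2, 8:2, 10:1, 13:1, 16:1, 18:2, 19:1, 20:1
Max frequency = 2
Mode = 6, 8, 18

Mode = 6, 8, 18


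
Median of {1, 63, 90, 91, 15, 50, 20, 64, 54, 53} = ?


Sorted: 1, 15, 20, 50, 53, 54, 63, 64, 90, 91
n = 10 (even)
Middle values: 53 and 54
Median = (53+54)/2 = 53.5000

Median = 53.5000


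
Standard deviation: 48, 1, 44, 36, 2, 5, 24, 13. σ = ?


Mean = 21.6250
Variance = 321.2344
SD = sqrt(321.2344) = 17.9230

SD = 17.9230


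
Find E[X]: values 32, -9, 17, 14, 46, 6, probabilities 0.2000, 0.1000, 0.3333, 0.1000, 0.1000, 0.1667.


E[X] = 32*0.2000 - 9*0.1000 + 17*0.3333 + 14*0.1000 + 46*0.1000 + 6*0.1667
= 6.4000 - 0.9000 + 5.6661 + 1.4000 + 4.6000 + 1.0002
= 18.1663

E[X] = 18.1663


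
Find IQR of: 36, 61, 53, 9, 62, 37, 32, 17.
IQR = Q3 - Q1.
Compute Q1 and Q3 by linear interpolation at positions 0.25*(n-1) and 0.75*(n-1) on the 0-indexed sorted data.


Sorted: 9, 17, 32, 36, 37, 53, 61, 62
Q1 (25th %ile) = 28.2500
Q3 (75th %ile) = 55.0000
IQR = 55.0000 - 28.2500 = 26.7500

IQR = 26.7500


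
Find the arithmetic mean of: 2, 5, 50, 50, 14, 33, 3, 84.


Sum = 2 + 5 + 50 + 50 + 14 + 33 + 3 + 84 = 241
n = 8
Mean = 241/8 = 30.1250

Mean = 30.1250


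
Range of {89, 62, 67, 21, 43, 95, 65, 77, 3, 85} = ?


Max = 95, Min = 3
Range = 95 - 3 = 92

Range = 92


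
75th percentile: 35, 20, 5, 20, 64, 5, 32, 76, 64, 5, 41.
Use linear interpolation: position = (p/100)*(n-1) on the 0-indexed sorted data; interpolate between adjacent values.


Sorted: 5, 5, 5, 20, 20, 32, 35, 41, 64, 64, 76
n = 11
Index = 75/100 * 10 = 7.5000
Lower = data[7] = 41, Upper = data[8] = 64
P75 = 41 + 0.5000*(23) = 52.5000

P75 = 52.5000


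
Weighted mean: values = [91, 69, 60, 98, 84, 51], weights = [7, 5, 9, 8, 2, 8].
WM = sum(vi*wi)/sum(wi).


Numerator = 91*7 + 69*5 + 60*9 + 98*8 + 84*2 + 51*8 = 2882
Denominator = 7 + 5 + 9 + 8 + 2 + 8 = 39
WM = 2882/39 = 73.8974

WM = 73.8974


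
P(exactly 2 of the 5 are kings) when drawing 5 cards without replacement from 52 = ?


Hypergeometric: P(X=2) = C(4,2)·C(48,3) / C(52,5)
= 6 × 17296 / 2598960
= 103776/2598960 = 0.0399

P = 0.0399


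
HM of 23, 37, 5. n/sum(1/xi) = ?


Sum of reciprocals = 1/23 + 1/37 + 1/5 = 0.270505
HM = 3/0.270505 = 11.0904

HM = 11.0904


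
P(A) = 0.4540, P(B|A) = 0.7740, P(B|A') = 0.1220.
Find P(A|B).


P(B) = P(B|A)*P(A) + P(B|A')*P(A')
= 0.7740*0.4540 + 0.1220*0.5460
= 0.351396 + 0.066612 = 0.418008
P(A|B) = 0.351396/0.418008 = 0.8406

P(A|B) = 0.8406


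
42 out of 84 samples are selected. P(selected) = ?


P = 42/84 = 0.5000

P = 0.5000


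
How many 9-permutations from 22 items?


P(22,9) = 22!/13!
= 1124000727777607680000/6227020800
= 180503769600

P(22,9) = 180503769600


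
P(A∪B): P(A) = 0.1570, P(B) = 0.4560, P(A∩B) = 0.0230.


P(A∪B) = 0.1570 + 0.4560 - 0.0230
= 0.6130 - 0.0230
= 0.5900

P(A∪B) = 0.5900


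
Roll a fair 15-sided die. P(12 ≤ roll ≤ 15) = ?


Favorable outcomes (12 ≤ roll ≤ 15): 4
Total outcomes = 15
P = 4/15 = 0.2667

P = 0.2667


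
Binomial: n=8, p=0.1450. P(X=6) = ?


C(8,6) = 28
p^6 = 9.294114e-06
(1-p)^2 = 0.731025
P = 28 * 9.294114e-06 * 0.731025 = 0.0002

P(X=6) = 0.0002


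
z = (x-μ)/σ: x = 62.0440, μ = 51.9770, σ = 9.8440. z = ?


z = (62.0440 - 51.9770)/9.8440
= 10.0670/9.8440
= 1.0227

z = 1.0227


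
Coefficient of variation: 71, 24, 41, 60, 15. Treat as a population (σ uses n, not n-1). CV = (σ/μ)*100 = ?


Mean = 42.2000
SD = 21.0656
CV = (21.0656/42.2000)*100 = 49.9185%

CV = 49.9185%


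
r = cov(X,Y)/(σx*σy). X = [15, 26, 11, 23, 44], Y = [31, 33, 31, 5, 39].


Mean X = 23.8000, Mean Y = 27.8000
SD X = 11.443776, SD Y = 11.771151
Cov = 37.360000
r = 37.360000/(11.443776*11.771151) = 0.2773

r = 0.2773


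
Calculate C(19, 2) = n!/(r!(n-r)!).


C(19,2) = 19!/(2! × 17!)
= 121645100408832000/(2 × 355687428096000)
= 171

C(19,2) = 171


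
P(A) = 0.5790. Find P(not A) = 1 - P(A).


P(not A) = 1 - 0.5790 = 0.4210

P(not A) = 0.4210


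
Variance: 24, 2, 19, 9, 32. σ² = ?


Mean = 17.2000
Squared deviations: 46.2400, 231.0400, 3.2400, 67.2400, 219.0400
Sum = 566.8000
Variance = 566.8000/5 = 113.3600

Variance = 113.3600


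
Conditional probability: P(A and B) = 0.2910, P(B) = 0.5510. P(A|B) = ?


P(A|B) = 0.2910/0.5510 = 0.5281

P(A|B) = 0.5281


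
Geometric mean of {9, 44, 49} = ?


Product = 9 × 44 × 49 = 19404
GM = 19404^(1/3) = 26.8718

GM = 26.8718


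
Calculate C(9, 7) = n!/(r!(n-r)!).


C(9,7) = 9!/(7! × 2!)
= 362880/(5040 × 2)
= 36

C(9,7) = 36


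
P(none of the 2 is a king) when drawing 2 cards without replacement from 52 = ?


P(no kings) = (48/52) × (47/51)
= 0.8507

P = 0.8507


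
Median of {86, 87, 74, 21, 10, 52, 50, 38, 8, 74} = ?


Sorted: 8, 10, 21, 38, 50, 52, 74, 74, 86, 87
n = 10 (even)
Middle values: 50 and 52
Median = (50+52)/2 = 51.0000

Median = 51.0000


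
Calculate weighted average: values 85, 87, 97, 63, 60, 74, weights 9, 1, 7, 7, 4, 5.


Numerator = 85*9 + 87*1 + 97*7 + 63*7 + 60*4 + 74*5 = 2582
Denominator = 9 + 1 + 7 + 7 + 4 + 5 = 33
WM = 2582/33 = 78.2424

WM = 78.2424


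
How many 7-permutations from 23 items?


P(23,7) = 23!/16!
= 25852016738884976640000/20922789888000
= 1235591280

P(23,7) = 1235591280


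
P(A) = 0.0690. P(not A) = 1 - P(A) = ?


P(not A) = 1 - 0.0690 = 0.9310

P(not A) = 0.9310


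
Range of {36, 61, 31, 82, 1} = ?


Max = 82, Min = 1
Range = 82 - 1 = 81

Range = 81


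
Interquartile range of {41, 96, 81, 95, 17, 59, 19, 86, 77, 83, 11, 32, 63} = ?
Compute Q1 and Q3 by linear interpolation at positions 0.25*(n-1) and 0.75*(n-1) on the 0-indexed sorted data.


Sorted: 11, 17, 19, 32, 41, 59, 63, 77, 81, 83, 86, 95, 96
Q1 (25th %ile) = 32.0000
Q3 (75th %ile) = 83.0000
IQR = 83.0000 - 32.0000 = 51.0000

IQR = 51.0000


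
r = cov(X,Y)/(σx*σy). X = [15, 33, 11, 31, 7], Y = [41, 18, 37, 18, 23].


Mean X = 19.4000, Mean Y = 27.4000
SD X = 10.613199, SD Y = 9.728309
Cov = -64.560000
r = -64.560000/(10.613199*9.728309) = -0.6253

r = -0.6253


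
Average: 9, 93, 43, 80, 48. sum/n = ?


Sum = 9 + 93 + 43 + 80 + 48 = 273
n = 5
Mean = 273/5 = 54.6000

Mean = 54.6000


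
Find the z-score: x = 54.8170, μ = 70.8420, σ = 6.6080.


z = (54.8170 - 70.8420)/6.6080
= -16.0250/6.6080
= -2.4251

z = -2.4251


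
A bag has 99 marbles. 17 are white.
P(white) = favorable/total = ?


P = 17/99 = 0.1717

P = 0.1717


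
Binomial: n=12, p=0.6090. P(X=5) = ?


C(12,5) = 792
p^5 = 0.083770
(1-p)^7 = 0.001397
P = 792 * 0.083770 * 0.001397 = 0.0927

P(X=5) = 0.0927


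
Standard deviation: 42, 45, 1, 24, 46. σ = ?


Mean = 31.6000
Variance = 297.8400
SD = sqrt(297.8400) = 17.2580

SD = 17.2580


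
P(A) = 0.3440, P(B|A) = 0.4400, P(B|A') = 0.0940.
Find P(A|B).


P(B) = P(B|A)*P(A) + P(B|A')*P(A')
= 0.4400*0.3440 + 0.0940*0.6560
= 0.151360 + 0.061664 = 0.213024
P(A|B) = 0.151360/0.213024 = 0.7105

P(A|B) = 0.7105


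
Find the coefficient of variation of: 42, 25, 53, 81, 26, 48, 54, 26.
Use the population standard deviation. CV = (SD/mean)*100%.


Mean = 44.3750
SD = 17.9509
CV = (17.9509/44.3750)*100 = 40.4527%

CV = 40.4527%


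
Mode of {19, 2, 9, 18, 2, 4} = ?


Frequencies: 2:2, 4:1, 9:1, 18:1, 19:1
Max frequency = 2
Mode = 2

Mode = 2


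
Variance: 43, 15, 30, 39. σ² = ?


Mean = 31.7500
Squared deviations: 126.5625, 280.5625, 3.0625, 52.5625
Sum = 462.7500
Variance = 462.7500/4 = 115.6875

Variance = 115.6875


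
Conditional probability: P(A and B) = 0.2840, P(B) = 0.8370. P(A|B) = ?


P(A|B) = 0.2840/0.8370 = 0.3393

P(A|B) = 0.3393


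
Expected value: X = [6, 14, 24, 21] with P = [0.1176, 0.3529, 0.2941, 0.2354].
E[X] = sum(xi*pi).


E[X] = 6*0.1176 + 14*0.3529 + 24*0.2941 + 21*0.2354
= 0.7056 + 4.9406 + 7.0584 + 4.9434
= 17.6480

E[X] = 17.6480


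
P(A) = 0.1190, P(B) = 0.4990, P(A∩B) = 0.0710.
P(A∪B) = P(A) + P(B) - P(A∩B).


P(A∪B) = 0.1190 + 0.4990 - 0.0710
= 0.6180 - 0.0710
= 0.5470

P(A∪B) = 0.5470


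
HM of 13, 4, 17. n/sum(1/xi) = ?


Sum of reciprocals = 1/13 + 1/4 + 1/17 = 0.385747
HM = 3/0.385747 = 7.7771

HM = 7.7771


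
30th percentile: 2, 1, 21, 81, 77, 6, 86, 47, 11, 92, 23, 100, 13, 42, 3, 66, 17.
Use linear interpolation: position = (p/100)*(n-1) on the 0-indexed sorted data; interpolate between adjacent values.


Sorted: 1, 2, 3, 6, 11, 13, 17, 21, 23, 42, 47, 66, 77, 81, 86, 92, 100
n = 17
Index = 30/100 * 16 = 4.8000
Lower = data[4] = 11, Upper = data[5] = 13
P30 = 11 + 0.8000*(2) = 12.6000

P30 = 12.6000


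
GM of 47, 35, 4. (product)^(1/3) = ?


Product = 47 × 35 × 4 = 6580
GM = 6580^(1/3) = 18.7388

GM = 18.7388


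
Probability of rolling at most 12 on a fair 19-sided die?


Favorable outcomes (roll ≤ 12): 12
Total outcomes = 19
P = 12/19 = 0.6316

P = 0.6316


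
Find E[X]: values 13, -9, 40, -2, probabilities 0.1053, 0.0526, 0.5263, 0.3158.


E[X] = 13*0.1053 - 9*0.0526 + 40*0.5263 - 2*0.3158
= 1.3689 - 0.4734 + 21.0520 - 0.6316
= 21.3159

E[X] = 21.3159


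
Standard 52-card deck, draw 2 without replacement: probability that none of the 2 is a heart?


P(no hearts) = (39/52) × (38/51)
= 0.5588

P = 0.5588


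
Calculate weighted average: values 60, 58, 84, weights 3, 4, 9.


Numerator = 60*3 + 58*4 + 84*9 = 1168
Denominator = 3 + 4 + 9 = 16
WM = 1168/16 = 73.0000

WM = 73.0000


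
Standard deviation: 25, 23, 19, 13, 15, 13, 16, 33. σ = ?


Mean = 19.6250
Variance = 42.7344
SD = sqrt(42.7344) = 6.5372

SD = 6.5372


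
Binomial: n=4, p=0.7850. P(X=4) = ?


C(4,4) = 1
p^4 = 0.379733
(1-p)^0 = 1.000000
P = 1 * 0.379733 * 1.000000 = 0.3797

P(X=4) = 0.3797


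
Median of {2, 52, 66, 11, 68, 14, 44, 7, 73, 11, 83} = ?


Sorted: 2, 7, 11, 11, 14, 44, 52, 66, 68, 73, 83
n = 11 (odd)
Middle value = 44

Median = 44


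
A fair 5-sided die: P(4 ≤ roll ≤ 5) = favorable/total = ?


Favorable outcomes (4 ≤ roll ≤ 5): 2
Total outcomes = 5
P = 2/5 = 0.4000

P = 0.4000


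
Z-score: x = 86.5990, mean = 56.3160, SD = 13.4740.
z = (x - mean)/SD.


z = (86.5990 - 56.3160)/13.4740
= 30.2830/13.4740
= 2.2475

z = 2.2475


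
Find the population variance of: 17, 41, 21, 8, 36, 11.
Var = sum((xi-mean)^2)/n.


Mean = 22.3333
Squared deviations: 28.4444, 348.4444, 1.7778, 205.4444, 186.7778, 128.4444
Sum = 899.3333
Variance = 899.3333/6 = 149.8889

Variance = 149.8889


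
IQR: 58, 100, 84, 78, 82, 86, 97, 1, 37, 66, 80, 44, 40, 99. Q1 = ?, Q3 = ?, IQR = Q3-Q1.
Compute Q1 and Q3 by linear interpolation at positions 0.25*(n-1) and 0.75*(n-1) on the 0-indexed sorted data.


Sorted: 1, 37, 40, 44, 58, 66, 78, 80, 82, 84, 86, 97, 99, 100
Q1 (25th %ile) = 47.5000
Q3 (75th %ile) = 85.5000
IQR = 85.5000 - 47.5000 = 38.0000

IQR = 38.0000


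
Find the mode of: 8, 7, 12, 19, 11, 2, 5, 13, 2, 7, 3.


Frequencies: 2:2, 3:1, 5:1, 7:2, 8:1, 11:1, 12:1, 13:1, 19:1
Max frequency = 2
Mode = 2, 7

Mode = 2, 7


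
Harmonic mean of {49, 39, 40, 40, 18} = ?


Sum of reciprocals = 1/49 + 1/39 + 1/40 + 1/40 + 1/18 = 0.151605
HM = 5/0.151605 = 32.9805

HM = 32.9805


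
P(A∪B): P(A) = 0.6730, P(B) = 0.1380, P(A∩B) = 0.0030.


P(A∪B) = 0.6730 + 0.1380 - 0.0030
= 0.8110 - 0.0030
= 0.8080

P(A∪B) = 0.8080


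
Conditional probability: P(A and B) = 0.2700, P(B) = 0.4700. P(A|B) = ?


P(A|B) = 0.2700/0.4700 = 0.5745

P(A|B) = 0.5745


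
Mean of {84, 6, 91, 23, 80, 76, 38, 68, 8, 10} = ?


Sum = 84 + 6 + 91 + 23 + 80 + 76 + 38 + 68 + 8 + 10 = 484
n = 10
Mean = 484/10 = 48.4000

Mean = 48.4000


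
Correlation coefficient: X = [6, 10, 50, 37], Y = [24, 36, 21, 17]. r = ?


Mean X = 25.7500, Mean Y = 24.5000
SD X = 18.389875, SD Y = 7.088723
Cov = -85.125000
r = -85.125000/(18.389875*7.088723) = -0.6530

r = -0.6530


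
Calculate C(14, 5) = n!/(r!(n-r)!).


C(14,5) = 14!/(5! × 9!)
= 87178291200/(120 × 362880)
= 2002

C(14,5) = 2002


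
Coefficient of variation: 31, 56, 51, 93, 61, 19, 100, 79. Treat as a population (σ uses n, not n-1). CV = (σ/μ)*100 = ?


Mean = 61.2500
SD = 26.5930
CV = (26.5930/61.2500)*100 = 43.4171%

CV = 43.4171%


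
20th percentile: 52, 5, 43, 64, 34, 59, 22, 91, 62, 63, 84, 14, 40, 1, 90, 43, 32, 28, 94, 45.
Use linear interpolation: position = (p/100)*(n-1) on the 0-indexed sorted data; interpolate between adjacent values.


Sorted: 1, 5, 14, 22, 28, 32, 34, 40, 43, 43, 45, 52, 59, 62, 63, 64, 84, 90, 91, 94
n = 20
Index = 20/100 * 19 = 3.8000
Lower = data[3] = 22, Upper = data[4] = 28
P20 = 22 + 0.8000*(6) = 26.8000

P20 = 26.8000


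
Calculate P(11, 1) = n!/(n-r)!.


P(11,1) = 11!/10!
= 39916800/3628800
= 11

P(11,1) = 11


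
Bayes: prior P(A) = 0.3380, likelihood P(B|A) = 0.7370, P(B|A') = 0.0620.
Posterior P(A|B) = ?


P(B) = P(B|A)*P(A) + P(B|A')*P(A')
= 0.7370*0.3380 + 0.0620*0.6620
= 0.249106 + 0.041044 = 0.290150
P(A|B) = 0.249106/0.290150 = 0.8585

P(A|B) = 0.8585


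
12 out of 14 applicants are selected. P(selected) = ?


P = 12/14 = 0.8571

P = 0.8571


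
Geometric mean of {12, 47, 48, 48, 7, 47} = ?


Product = 12 × 47 × 48 × 48 × 7 × 47 = 427521024
GM = 427521024^(1/6) = 27.4469

GM = 27.4469


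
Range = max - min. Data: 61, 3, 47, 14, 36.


Max = 61, Min = 3
Range = 61 - 3 = 58

Range = 58


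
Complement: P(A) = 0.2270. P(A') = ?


P(not A) = 1 - 0.2270 = 0.7730

P(not A) = 0.7730


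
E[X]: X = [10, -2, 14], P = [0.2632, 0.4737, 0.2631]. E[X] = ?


E[X] = 10*0.2632 - 2*0.4737 + 14*0.2631
= 2.6320 - 0.9474 + 3.6834
= 5.3680

E[X] = 5.3680


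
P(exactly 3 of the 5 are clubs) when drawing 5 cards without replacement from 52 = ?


Hypergeometric: P(X=3) = C(13,3)·C(39,2) / C(52,5)
= 286 × 741 / 2598960
= 211926/2598960 = 0.0815

P = 0.0815


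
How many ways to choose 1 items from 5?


C(5,1) = 5!/(1! × 4!)
= 120/(1 × 24)
= 5

C(5,1) = 5


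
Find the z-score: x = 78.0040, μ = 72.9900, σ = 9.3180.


z = (78.0040 - 72.9900)/9.3180
= 5.0140/9.3180
= 0.5381

z = 0.5381


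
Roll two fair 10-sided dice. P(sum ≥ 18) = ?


Total outcomes = 10×10 = 100
Favorable (sum ≥ 18): 6
P = 6/100 = 0.0600

P = 0.0600


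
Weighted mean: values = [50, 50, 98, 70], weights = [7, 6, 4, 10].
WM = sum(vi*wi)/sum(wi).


Numerator = 50*7 + 50*6 + 98*4 + 70*10 = 1742
Denominator = 7 + 6 + 4 + 10 = 27
WM = 1742/27 = 64.5185

WM = 64.5185


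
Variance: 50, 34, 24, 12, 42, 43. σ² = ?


Mean = 34.1667
Squared deviations: 250.6944, 0.0278, 103.3611, 491.3611, 61.3611, 78.0278
Sum = 984.8333
Variance = 984.8333/6 = 164.1389

Variance = 164.1389


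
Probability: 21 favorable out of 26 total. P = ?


P = 21/26 = 0.8077

P = 0.8077


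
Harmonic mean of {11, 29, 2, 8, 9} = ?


Sum of reciprocals = 1/11 + 1/29 + 1/2 + 1/8 + 1/9 = 0.861503
HM = 5/0.861503 = 5.8038

HM = 5.8038


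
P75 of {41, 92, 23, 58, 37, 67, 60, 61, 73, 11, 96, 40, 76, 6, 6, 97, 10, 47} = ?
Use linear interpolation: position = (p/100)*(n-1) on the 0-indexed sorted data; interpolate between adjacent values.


Sorted: 6, 6, 10, 11, 23, 37, 40, 41, 47, 58, 60, 61, 67, 73, 76, 92, 96, 97
n = 18
Index = 75/100 * 17 = 12.7500
Lower = data[12] = 67, Upper = data[13] = 73
P75 = 67 + 0.7500*(6) = 71.5000

P75 = 71.5000


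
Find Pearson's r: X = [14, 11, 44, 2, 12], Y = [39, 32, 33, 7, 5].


Mean X = 16.6000, Mean Y = 23.2000
SD X = 14.305244, SD Y = 14.260435
Cov = 99.680000
r = 99.680000/(14.305244*14.260435) = 0.4886

r = 0.4886


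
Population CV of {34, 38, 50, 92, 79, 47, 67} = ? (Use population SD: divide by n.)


Mean = 58.1429
SD = 20.1383
CV = (20.1383/58.1429)*100 = 34.6359%

CV = 34.6359%


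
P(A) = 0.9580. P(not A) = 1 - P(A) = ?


P(not A) = 1 - 0.9580 = 0.0420

P(not A) = 0.0420


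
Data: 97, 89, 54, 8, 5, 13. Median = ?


Sorted: 5, 8, 13, 54, 89, 97
n = 6 (even)
Middle values: 13 and 54
Median = (13+54)/2 = 33.5000

Median = 33.5000


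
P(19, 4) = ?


P(19,4) = 19!/15!
= 121645100408832000/1307674368000
= 93024

P(19,4) = 93024


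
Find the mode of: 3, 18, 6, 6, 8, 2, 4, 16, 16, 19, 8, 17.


Frequencies: 2:1, 3:1, 4:1, 6:2, 8:2, 16:2, 17:1, 18:1, 19:1
Max frequency = 2
Mode = 6, 8, 16

Mode = 6, 8, 16


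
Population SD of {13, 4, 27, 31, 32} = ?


Mean = 21.4000
Variance = 121.8400
SD = sqrt(121.8400) = 11.0381

SD = 11.0381


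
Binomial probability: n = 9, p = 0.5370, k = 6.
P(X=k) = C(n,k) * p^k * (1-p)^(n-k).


C(9,6) = 84
p^6 = 0.023980
(1-p)^3 = 0.099253
P = 84 * 0.023980 * 0.099253 = 0.1999

P(X=6) = 0.1999


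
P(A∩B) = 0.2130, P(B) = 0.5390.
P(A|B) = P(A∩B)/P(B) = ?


P(A|B) = 0.2130/0.5390 = 0.3952

P(A|B) = 0.3952


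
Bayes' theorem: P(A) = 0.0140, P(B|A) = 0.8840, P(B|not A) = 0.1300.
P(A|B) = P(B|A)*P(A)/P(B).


P(B) = P(B|A)*P(A) + P(B|A')*P(A')
= 0.8840*0.0140 + 0.1300*0.9860
= 0.012376 + 0.128180 = 0.140556
P(A|B) = 0.012376/0.140556 = 0.0881

P(A|B) = 0.0881


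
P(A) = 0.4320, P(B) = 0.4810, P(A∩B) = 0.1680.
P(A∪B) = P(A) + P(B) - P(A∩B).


P(A∪B) = 0.4320 + 0.4810 - 0.1680
= 0.9130 - 0.1680
= 0.7450

P(A∪B) = 0.7450


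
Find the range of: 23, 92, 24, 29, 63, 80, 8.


Max = 92, Min = 8
Range = 92 - 8 = 84

Range = 84


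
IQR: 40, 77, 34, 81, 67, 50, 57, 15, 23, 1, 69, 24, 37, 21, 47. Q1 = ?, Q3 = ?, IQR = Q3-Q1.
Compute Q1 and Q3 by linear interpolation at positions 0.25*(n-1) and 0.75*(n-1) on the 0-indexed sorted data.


Sorted: 1, 15, 21, 23, 24, 34, 37, 40, 47, 50, 57, 67, 69, 77, 81
Q1 (25th %ile) = 23.5000
Q3 (75th %ile) = 62.0000
IQR = 62.0000 - 23.5000 = 38.5000

IQR = 38.5000


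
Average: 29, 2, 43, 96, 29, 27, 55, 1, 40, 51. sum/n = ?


Sum = 29 + 2 + 43 + 96 + 29 + 27 + 55 + 1 + 40 + 51 = 373
n = 10
Mean = 373/10 = 37.3000

Mean = 37.3000


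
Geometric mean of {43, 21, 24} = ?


Product = 43 × 21 × 24 = 21672
GM = 21672^(1/3) = 27.8804

GM = 27.8804


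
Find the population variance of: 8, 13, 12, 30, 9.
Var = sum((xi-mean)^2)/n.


Mean = 14.4000
Squared deviations: 40.9600, 1.9600, 5.7600, 243.3600, 29.1600
Sum = 321.2000
Variance = 321.2000/5 = 64.2400

Variance = 64.2400


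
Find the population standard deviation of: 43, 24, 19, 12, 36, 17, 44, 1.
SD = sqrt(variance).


Mean = 24.5000
Variance = 206.2500
SD = sqrt(206.2500) = 14.3614

SD = 14.3614


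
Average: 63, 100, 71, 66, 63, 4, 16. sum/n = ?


Sum = 63 + 100 + 71 + 66 + 63 + 4 + 16 = 383
n = 7
Mean = 383/7 = 54.7143

Mean = 54.7143


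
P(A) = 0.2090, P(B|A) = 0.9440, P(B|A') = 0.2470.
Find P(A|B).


P(B) = P(B|A)*P(A) + P(B|A')*P(A')
= 0.9440*0.2090 + 0.2470*0.7910
= 0.197296 + 0.195377 = 0.392673
P(A|B) = 0.197296/0.392673 = 0.5024

P(A|B) = 0.5024


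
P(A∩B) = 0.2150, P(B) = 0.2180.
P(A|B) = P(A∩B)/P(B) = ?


P(A|B) = 0.2150/0.2180 = 0.9862

P(A|B) = 0.9862


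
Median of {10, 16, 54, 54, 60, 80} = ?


Sorted: 10, 16, 54, 54, 60, 80
n = 6 (even)
Middle values: 54 and 54
Median = (54+54)/2 = 54.0000

Median = 54.0000


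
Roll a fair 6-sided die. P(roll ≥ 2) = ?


Favorable outcomes (roll ≥ 2): 5
Total outcomes = 6
P = 5/6 = 0.8333

P = 0.8333


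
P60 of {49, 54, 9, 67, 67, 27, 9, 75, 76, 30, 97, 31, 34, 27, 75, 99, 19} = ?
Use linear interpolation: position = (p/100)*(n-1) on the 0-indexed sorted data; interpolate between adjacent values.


Sorted: 9, 9, 19, 27, 27, 30, 31, 34, 49, 54, 67, 67, 75, 75, 76, 97, 99
n = 17
Index = 60/100 * 16 = 9.6000
Lower = data[9] = 54, Upper = data[10] = 67
P60 = 54 + 0.6000*(13) = 61.8000

P60 = 61.8000


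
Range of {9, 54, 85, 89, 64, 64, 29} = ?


Max = 89, Min = 9
Range = 89 - 9 = 80

Range = 80


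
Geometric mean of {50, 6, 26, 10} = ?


Product = 50 × 6 × 26 × 10 = 78000
GM = 78000^(1/4) = 16.7118

GM = 16.7118


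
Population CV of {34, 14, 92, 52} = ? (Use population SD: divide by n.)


Mean = 48.0000
SD = 28.7402
CV = (28.7402/48.0000)*100 = 59.8754%

CV = 59.8754%


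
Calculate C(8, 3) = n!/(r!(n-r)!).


C(8,3) = 8!/(3! × 5!)
= 40320/(6 × 120)
= 56

C(8,3) = 56


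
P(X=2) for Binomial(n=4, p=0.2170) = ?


C(4,2) = 6
p^2 = 0.047089
(1-p)^2 = 0.613089
P = 6 * 0.047089 * 0.613089 = 0.1732

P(X=2) = 0.1732


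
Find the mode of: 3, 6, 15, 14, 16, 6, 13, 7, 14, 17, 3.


Frequencies: 3:2, 6:2, 7:1, 13:1, 14:2, 15:1, 16:1, 17:1
Max frequency = 2
Mode = 3, 6, 14

Mode = 3, 6, 14


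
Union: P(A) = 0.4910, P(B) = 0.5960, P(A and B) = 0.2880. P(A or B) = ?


P(A∪B) = 0.4910 + 0.5960 - 0.2880
= 1.0870 - 0.2880
= 0.7990

P(A∪B) = 0.7990


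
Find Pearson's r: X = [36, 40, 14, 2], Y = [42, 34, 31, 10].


Mean X = 23.0000, Mean Y = 29.2500
SD X = 15.652476, SD Y = 11.818947
Cov = 158.750000
r = 158.750000/(15.652476*11.818947) = 0.8581

r = 0.8581


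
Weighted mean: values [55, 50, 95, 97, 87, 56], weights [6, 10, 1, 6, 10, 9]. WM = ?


Numerator = 55*6 + 50*10 + 95*1 + 97*6 + 87*10 + 56*9 = 2881
Denominator = 6 + 10 + 1 + 6 + 10 + 9 = 42
WM = 2881/42 = 68.5952

WM = 68.5952


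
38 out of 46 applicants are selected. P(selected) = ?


P = 38/46 = 0.8261

P = 0.8261


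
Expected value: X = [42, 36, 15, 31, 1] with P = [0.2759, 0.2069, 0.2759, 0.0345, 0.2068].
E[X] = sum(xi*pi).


E[X] = 42*0.2759 + 36*0.2069 + 15*0.2759 + 31*0.0345 + 1*0.2068
= 11.5878 + 7.4484 + 4.1385 + 1.0695 + 0.2068
= 24.4510

E[X] = 24.4510


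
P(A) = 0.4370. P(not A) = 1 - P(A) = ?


P(not A) = 1 - 0.4370 = 0.5630

P(not A) = 0.5630


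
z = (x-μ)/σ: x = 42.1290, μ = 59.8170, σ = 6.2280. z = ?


z = (42.1290 - 59.8170)/6.2280
= -17.6880/6.2280
= -2.8401

z = -2.8401


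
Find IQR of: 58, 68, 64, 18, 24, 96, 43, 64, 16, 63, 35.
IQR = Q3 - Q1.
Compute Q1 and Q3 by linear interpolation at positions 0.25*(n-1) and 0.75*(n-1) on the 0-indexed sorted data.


Sorted: 16, 18, 24, 35, 43, 58, 63, 64, 64, 68, 96
Q1 (25th %ile) = 29.5000
Q3 (75th %ile) = 64.0000
IQR = 64.0000 - 29.5000 = 34.5000

IQR = 34.5000


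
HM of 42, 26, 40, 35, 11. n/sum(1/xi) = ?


Sum of reciprocals = 1/42 + 1/26 + 1/40 + 1/35 + 1/11 = 0.206752
HM = 5/0.206752 = 24.1836

HM = 24.1836


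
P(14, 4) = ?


P(14,4) = 14!/10!
= 87178291200/3628800
= 24024

P(14,4) = 24024


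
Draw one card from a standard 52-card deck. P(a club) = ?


13 clubs in 52 cards
P = 13/52 = 0.2500

P = 0.2500


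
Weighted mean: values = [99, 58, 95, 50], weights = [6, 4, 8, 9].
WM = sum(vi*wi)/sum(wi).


Numerator = 99*6 + 58*4 + 95*8 + 50*9 = 2036
Denominator = 6 + 4 + 8 + 9 = 27
WM = 2036/27 = 75.4074

WM = 75.4074


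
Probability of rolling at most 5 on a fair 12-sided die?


Favorable outcomes (roll ≤ 5): 5
Total outcomes = 12
P = 5/12 = 0.4167

P = 0.4167


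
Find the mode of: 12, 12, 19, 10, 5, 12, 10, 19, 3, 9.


Frequencies: 3:1, 5:1, 9:1, 10:2, 12:3, 19:2
Max frequency = 3
Mode = 12

Mode = 12


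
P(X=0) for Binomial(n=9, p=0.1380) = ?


C(9,0) = 1
p^0 = 1.000000
(1-p)^9 = 0.262764
P = 1 * 1.000000 * 0.262764 = 0.2628

P(X=0) = 0.2628


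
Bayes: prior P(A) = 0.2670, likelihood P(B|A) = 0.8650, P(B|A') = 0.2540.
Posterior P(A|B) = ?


P(B) = P(B|A)*P(A) + P(B|A')*P(A')
= 0.8650*0.2670 + 0.2540*0.7330
= 0.230955 + 0.186182 = 0.417137
P(A|B) = 0.230955/0.417137 = 0.5537

P(A|B) = 0.5537


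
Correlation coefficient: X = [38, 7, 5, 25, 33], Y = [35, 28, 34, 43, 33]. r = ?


Mean X = 21.6000, Mean Y = 34.6000
SD X = 13.410444, SD Y = 4.841487
Cov = 24.640000
r = 24.640000/(13.410444*4.841487) = 0.3795

r = 0.3795


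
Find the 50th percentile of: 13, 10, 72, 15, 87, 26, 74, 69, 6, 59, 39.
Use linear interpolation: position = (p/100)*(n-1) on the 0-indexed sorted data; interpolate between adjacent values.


Sorted: 6, 10, 13, 15, 26, 39, 59, 69, 72, 74, 87
n = 11
Index = 50/100 * 10 = 5.0000
Lower = data[5] = 39, Upper = data[6] = 59
P50 = 39 + 0*(20) = 39.0000

P50 = 39.0000


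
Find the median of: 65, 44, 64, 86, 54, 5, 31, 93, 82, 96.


Sorted: 5, 31, 44, 54, 64, 65, 82, 86, 93, 96
n = 10 (even)
Middle values: 64 and 65
Median = (64+65)/2 = 64.5000

Median = 64.5000


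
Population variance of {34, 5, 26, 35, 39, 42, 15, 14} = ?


Mean = 26.2500
Squared deviations: 60.0625, 451.5625, 0.0625, 76.5625, 162.5625, 248.0625, 126.5625, 150.0625
Sum = 1275.5000
Variance = 1275.5000/8 = 159.4375

Variance = 159.4375


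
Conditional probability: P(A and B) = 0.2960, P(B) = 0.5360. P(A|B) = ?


P(A|B) = 0.2960/0.5360 = 0.5522

P(A|B) = 0.5522


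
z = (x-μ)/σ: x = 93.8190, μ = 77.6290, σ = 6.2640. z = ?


z = (93.8190 - 77.6290)/6.2640
= 16.1900/6.2640
= 2.5846

z = 2.5846


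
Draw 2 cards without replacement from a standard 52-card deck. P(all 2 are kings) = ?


P(all kings) = (4/52) × (3/51)
= 0.0045

P = 0.0045


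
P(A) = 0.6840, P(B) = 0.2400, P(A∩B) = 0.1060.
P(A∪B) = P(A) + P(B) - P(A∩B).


P(A∪B) = 0.6840 + 0.2400 - 0.1060
= 0.9240 - 0.1060
= 0.8180

P(A∪B) = 0.8180


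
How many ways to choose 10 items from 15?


C(15,10) = 15!/(10! × 5!)
= 1307674368000/(3628800 × 120)
= 3003

C(15,10) = 3003


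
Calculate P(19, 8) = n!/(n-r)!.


P(19,8) = 19!/11!
= 121645100408832000/39916800
= 3047466240

P(19,8) = 3047466240


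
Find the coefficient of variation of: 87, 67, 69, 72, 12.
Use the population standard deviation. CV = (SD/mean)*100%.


Mean = 61.4000
SD = 25.6796
CV = (25.6796/61.4000)*100 = 41.8234%

CV = 41.8234%


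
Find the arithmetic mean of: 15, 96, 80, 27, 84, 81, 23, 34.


Sum = 15 + 96 + 80 + 27 + 84 + 81 + 23 + 34 = 440
n = 8
Mean = 440/8 = 55.0000

Mean = 55.0000


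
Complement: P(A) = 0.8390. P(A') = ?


P(not A) = 1 - 0.8390 = 0.1610

P(not A) = 0.1610


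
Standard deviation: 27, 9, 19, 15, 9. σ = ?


Mean = 15.8000
Variance = 45.7600
SD = sqrt(45.7600) = 6.7646

SD = 6.7646


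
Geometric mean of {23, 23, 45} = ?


Product = 23 × 23 × 45 = 23805
GM = 23805^(1/3) = 28.7667

GM = 28.7667


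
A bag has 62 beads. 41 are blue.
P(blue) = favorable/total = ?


P = 41/62 = 0.6613

P = 0.6613


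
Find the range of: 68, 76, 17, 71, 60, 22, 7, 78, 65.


Max = 78, Min = 7
Range = 78 - 7 = 71

Range = 71
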